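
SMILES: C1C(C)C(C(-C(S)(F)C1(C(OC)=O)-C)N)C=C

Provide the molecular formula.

C12H20FNO2S

Heavy atoms from the SMILES: 12 C, 1 F, 1 N, 2 O, 1 S.
Implicit hydrogens by atom environment:
  4 × C: 1 H each → 4
  3 × C: 3 H each → 9
  3 × C: no H
  2 × C: 2 H each → 4
  2 × O: no H
  1 × F: no H
  1 × N: 2 H
  1 × S: 1 H
  Total hydrogens = 20.
Molecular formula: C12H20FNO2S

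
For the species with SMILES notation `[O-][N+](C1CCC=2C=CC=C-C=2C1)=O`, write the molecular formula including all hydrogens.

C10H11NO2

Heavy atoms from the SMILES: 10 C, 1 N, 2 O.
Implicit hydrogens by atom environment:
  4 × C (aromatic): 1 H each → 4
  3 × C: 2 H each → 6
  2 × C (aromatic): no H
  1 × C: 1 H
  1 × N (charge +1): no H
  1 × O: no H
  1 × O (charge -1): no H
  Total hydrogens = 11.
Molecular formula: C10H11NO2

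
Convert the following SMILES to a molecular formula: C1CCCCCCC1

Heavy atoms from the SMILES: 8 C.
Implicit hydrogens by atom environment:
  8 × C: 2 H each → 16
  Total hydrogens = 16.
Molecular formula: C8H16

C8H16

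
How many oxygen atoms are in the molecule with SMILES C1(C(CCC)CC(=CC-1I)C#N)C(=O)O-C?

2

The symbol for oxygen appears 2 times in the SMILES.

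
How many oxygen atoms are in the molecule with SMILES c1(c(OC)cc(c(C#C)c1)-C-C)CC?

1

The symbol for oxygen appears 1 time in the SMILES.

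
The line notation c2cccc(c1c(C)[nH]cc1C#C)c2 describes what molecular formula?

C13H11N

Heavy atoms from the SMILES: 13 C, 1 N.
Implicit hydrogens by atom environment:
  6 × C (aromatic): 1 H each → 6
  4 × C (aromatic): no H
  1 × C: 3 H
  1 × C: 1 H
  1 × C: no H
  1 × N (aromatic): 1 H
  Total hydrogens = 11.
Molecular formula: C13H11N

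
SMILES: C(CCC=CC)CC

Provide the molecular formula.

C8H16

Heavy atoms from the SMILES: 8 C.
Implicit hydrogens by atom environment:
  4 × C: 2 H each → 8
  2 × C: 3 H each → 6
  2 × C: 1 H each → 2
  Total hydrogens = 16.
Molecular formula: C8H16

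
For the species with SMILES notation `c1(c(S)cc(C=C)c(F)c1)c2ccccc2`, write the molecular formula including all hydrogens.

C14H11FS

Heavy atoms from the SMILES: 14 C, 1 F, 1 S.
Implicit hydrogens by atom environment:
  7 × C (aromatic): 1 H each → 7
  5 × C (aromatic): no H
  1 × C: 2 H
  1 × C: 1 H
  1 × F: no H
  1 × S: 1 H
  Total hydrogens = 11.
Molecular formula: C14H11FS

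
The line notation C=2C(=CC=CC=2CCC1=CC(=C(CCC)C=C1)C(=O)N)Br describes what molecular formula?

Heavy atoms from the SMILES: 1 Br, 18 C, 1 N, 1 O.
Implicit hydrogens by atom environment:
  7 × C (aromatic): 1 H each → 7
  5 × C (aromatic): no H
  4 × C: 2 H each → 8
  1 × Br: no H
  1 × C: 3 H
  1 × C: no H
  1 × N: 2 H
  1 × O: no H
  Total hydrogens = 20.
Molecular formula: C18H20BrNO

C18H20BrNO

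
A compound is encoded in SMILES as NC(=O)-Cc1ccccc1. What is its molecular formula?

Heavy atoms from the SMILES: 8 C, 1 N, 1 O.
Implicit hydrogens by atom environment:
  5 × C (aromatic): 1 H each → 5
  1 × C: 2 H
  1 × C (aromatic): no H
  1 × C: no H
  1 × N: 2 H
  1 × O: no H
  Total hydrogens = 9.
Molecular formula: C8H9NO

C8H9NO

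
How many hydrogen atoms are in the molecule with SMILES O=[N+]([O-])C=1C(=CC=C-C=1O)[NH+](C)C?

11

Hydrogens are implicit in SMILES; fill each atom to its normal valence:
  3 × C (aromatic): 1 H each → 3
  3 × C (aromatic): no H
  2 × C: 3 H each → 6
  1 × N (charge +1): 1 H
  1 × N (charge +1): no H
  1 × O: 1 H
  1 × O: no H
  1 × O (charge -1): no H
  Total hydrogens = 11.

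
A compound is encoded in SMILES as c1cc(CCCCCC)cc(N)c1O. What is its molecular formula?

Heavy atoms from the SMILES: 12 C, 1 N, 1 O.
Implicit hydrogens by atom environment:
  5 × C: 2 H each → 10
  3 × C (aromatic): 1 H each → 3
  3 × C (aromatic): no H
  1 × C: 3 H
  1 × N: 2 H
  1 × O: 1 H
  Total hydrogens = 19.
Molecular formula: C12H19NO

C12H19NO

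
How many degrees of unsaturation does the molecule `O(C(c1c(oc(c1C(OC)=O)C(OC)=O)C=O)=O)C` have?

Molecular formula from the SMILES: C11H10O8.
DoU = (2C + 2 + N − H − X)/2 = (2·11 + 2 + 0 − 10 − 0)/2 = 14/2 = 7.
(Structurally: 1 ring(s) + 6 π bond(s) = 7.)

7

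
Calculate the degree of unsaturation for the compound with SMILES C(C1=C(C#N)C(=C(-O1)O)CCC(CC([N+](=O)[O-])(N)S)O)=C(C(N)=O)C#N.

Molecular formula from the SMILES: C14H15N5O6S.
DoU = (2C + 2 + N − H − X)/2 = (2·14 + 2 + 5 − 15 − 0)/2 = 20/2 = 10.
(Structurally: 1 ring(s) + 9 π bond(s) = 10.)

10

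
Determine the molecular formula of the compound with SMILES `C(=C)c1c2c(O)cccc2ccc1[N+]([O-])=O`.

Heavy atoms from the SMILES: 12 C, 1 N, 3 O.
Implicit hydrogens by atom environment:
  5 × C (aromatic): 1 H each → 5
  5 × C (aromatic): no H
  1 × C: 2 H
  1 × C: 1 H
  1 × N (charge +1): no H
  1 × O: 1 H
  1 × O: no H
  1 × O (charge -1): no H
  Total hydrogens = 9.
Molecular formula: C12H9NO3

C12H9NO3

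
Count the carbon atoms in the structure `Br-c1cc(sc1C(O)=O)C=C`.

7

The symbol for carbon appears 7 times in the SMILES. Lowercase c denotes aromatic carbon and counts toward C.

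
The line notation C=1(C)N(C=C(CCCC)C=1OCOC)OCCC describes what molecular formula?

Heavy atoms from the SMILES: 14 C, 1 N, 3 O.
Implicit hydrogens by atom environment:
  6 × C: 2 H each → 12
  4 × C: 3 H each → 12
  3 × C (aromatic): no H
  3 × O: no H
  1 × C (aromatic): 1 H
  1 × N (aromatic): no H
  Total hydrogens = 25.
Molecular formula: C14H25NO3

C14H25NO3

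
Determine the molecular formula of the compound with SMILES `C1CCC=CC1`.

Heavy atoms from the SMILES: 6 C.
Implicit hydrogens by atom environment:
  4 × C: 2 H each → 8
  2 × C: 1 H each → 2
  Total hydrogens = 10.
Molecular formula: C6H10

C6H10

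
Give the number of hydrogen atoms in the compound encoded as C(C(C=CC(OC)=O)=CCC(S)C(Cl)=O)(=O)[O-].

10

Hydrogens are implicit in SMILES; fill each atom to its normal valence:
  4 × C: 1 H each → 4
  4 × C: no H
  4 × O: no H
  1 × C: 3 H
  1 × C: 2 H
  1 × Cl: no H
  1 × O (charge -1): no H
  1 × S: 1 H
  Total hydrogens = 10.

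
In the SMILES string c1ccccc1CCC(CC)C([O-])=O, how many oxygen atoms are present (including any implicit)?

2

The symbol for oxygen appears 2 times in the SMILES.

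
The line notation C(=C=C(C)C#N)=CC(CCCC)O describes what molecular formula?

C11H15NO

Heavy atoms from the SMILES: 11 C, 1 N, 1 O.
Implicit hydrogens by atom environment:
  4 × C: no H
  3 × C: 2 H each → 6
  2 × C: 3 H each → 6
  2 × C: 1 H each → 2
  1 × N: no H
  1 × O: 1 H
  Total hydrogens = 15.
Molecular formula: C11H15NO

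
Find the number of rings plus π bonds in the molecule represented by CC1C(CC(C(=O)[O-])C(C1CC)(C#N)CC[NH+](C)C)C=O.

Molecular formula from the SMILES: C16H26N2O3.
DoU = (2C + 2 + N − H − X)/2 = (2·16 + 2 + 2 − 26 − 0)/2 = 10/2 = 5.
(Structurally: 1 ring(s) + 4 π bond(s) = 5.)

5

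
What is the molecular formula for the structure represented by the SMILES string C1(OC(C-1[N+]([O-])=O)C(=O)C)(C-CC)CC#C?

C11H15NO4

Heavy atoms from the SMILES: 11 C, 1 N, 4 O.
Implicit hydrogens by atom environment:
  3 × C: 2 H each → 6
  3 × C: 1 H each → 3
  3 × C: no H
  3 × O: no H
  2 × C: 3 H each → 6
  1 × N (charge +1): no H
  1 × O (charge -1): no H
  Total hydrogens = 15.
Molecular formula: C11H15NO4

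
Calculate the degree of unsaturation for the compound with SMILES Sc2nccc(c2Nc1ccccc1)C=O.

Molecular formula from the SMILES: C12H10N2OS.
DoU = (2C + 2 + N − H − X)/2 = (2·12 + 2 + 2 − 10 − 0)/2 = 18/2 = 9.
(Structurally: 2 ring(s) + 7 π bond(s) = 9.)

9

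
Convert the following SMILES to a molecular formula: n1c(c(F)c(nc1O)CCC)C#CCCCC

Heavy atoms from the SMILES: 13 C, 1 F, 2 N, 1 O.
Implicit hydrogens by atom environment:
  5 × C: 2 H each → 10
  4 × C (aromatic): no H
  2 × C: 3 H each → 6
  2 × C: no H
  2 × N (aromatic): no H
  1 × F: no H
  1 × O: 1 H
  Total hydrogens = 17.
Molecular formula: C13H17FN2O

C13H17FN2O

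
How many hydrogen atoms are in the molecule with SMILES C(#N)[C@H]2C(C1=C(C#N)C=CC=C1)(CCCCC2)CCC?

Hydrogens are implicit in SMILES; fill each atom to its normal valence:
  7 × C: 2 H each → 14
  4 × C (aromatic): 1 H each → 4
  3 × C: no H
  2 × C (aromatic): no H
  2 × N: no H
  1 × C: 3 H
  1 × C: 1 H
  Total hydrogens = 22.

22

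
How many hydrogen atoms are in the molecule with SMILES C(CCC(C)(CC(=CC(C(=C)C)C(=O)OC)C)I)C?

27

Hydrogens are implicit in SMILES; fill each atom to its normal valence:
  5 × C: 3 H each → 15
  5 × C: 2 H each → 10
  4 × C: no H
  2 × C: 1 H each → 2
  2 × O: no H
  1 × I: no H
  Total hydrogens = 27.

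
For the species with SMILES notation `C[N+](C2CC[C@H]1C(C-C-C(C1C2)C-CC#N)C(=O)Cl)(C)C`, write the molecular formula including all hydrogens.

C17H28ClN2O+

Heavy atoms from the SMILES: 17 C, 1 Cl, 2 N, 1 O.
Implicit hydrogens by atom environment:
  7 × C: 2 H each → 14
  5 × C: 1 H each → 5
  3 × C: 3 H each → 9
  2 × C: no H
  1 × Cl: no H
  1 × N (charge +1): no H
  1 × N: no H
  1 × O: no H
  Total hydrogens = 28.
Net charge +1.
Molecular formula: C17H28ClN2O+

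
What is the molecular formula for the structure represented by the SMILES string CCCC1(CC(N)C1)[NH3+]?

C7H17N2+

Heavy atoms from the SMILES: 7 C, 2 N.
Implicit hydrogens by atom environment:
  4 × C: 2 H each → 8
  1 × C: 3 H
  1 × C: 1 H
  1 × C: no H
  1 × N (charge +1): 3 H
  1 × N: 2 H
  Total hydrogens = 17.
Net charge +1.
Molecular formula: C7H17N2+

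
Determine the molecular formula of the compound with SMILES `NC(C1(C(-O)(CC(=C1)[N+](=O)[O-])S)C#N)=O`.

C7H7N3O4S

Heavy atoms from the SMILES: 7 C, 3 N, 4 O, 1 S.
Implicit hydrogens by atom environment:
  5 × C: no H
  2 × O: no H
  1 × C: 2 H
  1 × C: 1 H
  1 × N: 2 H
  1 × N: no H
  1 × N (charge +1): no H
  1 × O: 1 H
  1 × O (charge -1): no H
  1 × S: 1 H
  Total hydrogens = 7.
Molecular formula: C7H7N3O4S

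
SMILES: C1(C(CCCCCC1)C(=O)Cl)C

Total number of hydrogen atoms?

Hydrogens are implicit in SMILES; fill each atom to its normal valence:
  6 × C: 2 H each → 12
  2 × C: 1 H each → 2
  1 × C: 3 H
  1 × C: no H
  1 × Cl: no H
  1 × O: no H
  Total hydrogens = 17.

17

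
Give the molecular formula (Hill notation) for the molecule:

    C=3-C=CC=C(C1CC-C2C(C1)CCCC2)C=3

Heavy atoms from the SMILES: 16 C.
Implicit hydrogens by atom environment:
  7 × C: 2 H each → 14
  5 × C (aromatic): 1 H each → 5
  3 × C: 1 H each → 3
  1 × C (aromatic): no H
  Total hydrogens = 22.
Molecular formula: C16H22

C16H22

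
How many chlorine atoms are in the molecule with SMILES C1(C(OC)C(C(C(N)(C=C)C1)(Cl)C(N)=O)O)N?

1

The symbol for chlorine appears 1 time in the SMILES.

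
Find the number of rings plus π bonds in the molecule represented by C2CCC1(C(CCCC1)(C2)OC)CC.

Molecular formula from the SMILES: C13H24O.
DoU = (2C + 2 + N − H − X)/2 = (2·13 + 2 + 0 − 24 − 0)/2 = 4/2 = 2.
(Structurally: 2 ring(s) + 0 π bond(s) = 2.)

2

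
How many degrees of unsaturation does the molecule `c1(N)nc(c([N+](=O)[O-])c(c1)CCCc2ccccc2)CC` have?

Molecular formula from the SMILES: C16H19N3O2.
DoU = (2C + 2 + N − H − X)/2 = (2·16 + 2 + 3 − 19 − 0)/2 = 18/2 = 9.
(Structurally: 2 ring(s) + 7 π bond(s) = 9.)

9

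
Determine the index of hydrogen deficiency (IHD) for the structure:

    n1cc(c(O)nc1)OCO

Molecular formula from the SMILES: C5H6N2O3.
DoU = (2C + 2 + N − H − X)/2 = (2·5 + 2 + 2 − 6 − 0)/2 = 8/2 = 4.
(Structurally: 1 ring(s) + 3 π bond(s) = 4.)

4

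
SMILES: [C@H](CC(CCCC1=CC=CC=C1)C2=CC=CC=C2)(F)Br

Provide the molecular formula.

C18H20BrF

Heavy atoms from the SMILES: 1 Br, 18 C, 1 F.
Implicit hydrogens by atom environment:
  10 × C (aromatic): 1 H each → 10
  4 × C: 2 H each → 8
  2 × C: 1 H each → 2
  2 × C (aromatic): no H
  1 × Br: no H
  1 × F: no H
  Total hydrogens = 20.
Molecular formula: C18H20BrF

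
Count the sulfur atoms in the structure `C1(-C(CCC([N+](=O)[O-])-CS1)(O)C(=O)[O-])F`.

The symbol for sulfur appears 1 time in the SMILES.

1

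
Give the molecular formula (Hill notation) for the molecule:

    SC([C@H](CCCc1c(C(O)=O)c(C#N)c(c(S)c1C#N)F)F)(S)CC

C16H16F2N2O2S3

Heavy atoms from the SMILES: 16 C, 2 F, 2 N, 2 O, 3 S.
Implicit hydrogens by atom environment:
  6 × C (aromatic): no H
  4 × C: 2 H each → 8
  4 × C: no H
  3 × S: 1 H each → 3
  2 × F: no H
  2 × N: no H
  1 × C: 3 H
  1 × C: 1 H
  1 × O: 1 H
  1 × O: no H
  Total hydrogens = 16.
Molecular formula: C16H16F2N2O2S3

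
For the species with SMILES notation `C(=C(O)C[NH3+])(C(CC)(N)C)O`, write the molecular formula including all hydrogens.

C7H17N2O2+

Heavy atoms from the SMILES: 7 C, 2 N, 2 O.
Implicit hydrogens by atom environment:
  3 × C: no H
  2 × C: 3 H each → 6
  2 × C: 2 H each → 4
  2 × O: 1 H each → 2
  1 × N (charge +1): 3 H
  1 × N: 2 H
  Total hydrogens = 17.
Net charge +1.
Molecular formula: C7H17N2O2+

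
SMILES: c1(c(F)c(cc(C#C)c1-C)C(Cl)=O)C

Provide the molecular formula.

C11H8ClFO

Heavy atoms from the SMILES: 11 C, 1 Cl, 1 F, 1 O.
Implicit hydrogens by atom environment:
  5 × C (aromatic): no H
  2 × C: 3 H each → 6
  2 × C: no H
  1 × C (aromatic): 1 H
  1 × C: 1 H
  1 × Cl: no H
  1 × F: no H
  1 × O: no H
  Total hydrogens = 8.
Molecular formula: C11H8ClFO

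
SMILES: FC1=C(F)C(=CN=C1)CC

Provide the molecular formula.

C7H7F2N

Heavy atoms from the SMILES: 7 C, 2 F, 1 N.
Implicit hydrogens by atom environment:
  3 × C (aromatic): no H
  2 × C (aromatic): 1 H each → 2
  2 × F: no H
  1 × C: 3 H
  1 × C: 2 H
  1 × N (aromatic): no H
  Total hydrogens = 7.
Molecular formula: C7H7F2N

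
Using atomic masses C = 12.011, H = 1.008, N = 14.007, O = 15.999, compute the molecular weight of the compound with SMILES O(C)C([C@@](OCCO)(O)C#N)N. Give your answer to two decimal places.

176.17

Molecular formula: C6H12N2O4.
M = 6×12.011 + 12×1.008 + 2×14.007 + 4×15.999 = 176.17 g/mol.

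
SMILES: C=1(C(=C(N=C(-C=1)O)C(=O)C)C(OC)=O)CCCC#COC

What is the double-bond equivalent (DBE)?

8

Molecular formula from the SMILES: C15H17NO5.
DoU = (2C + 2 + N − H − X)/2 = (2·15 + 2 + 1 − 17 − 0)/2 = 16/2 = 8.
(Structurally: 1 ring(s) + 7 π bond(s) = 8.)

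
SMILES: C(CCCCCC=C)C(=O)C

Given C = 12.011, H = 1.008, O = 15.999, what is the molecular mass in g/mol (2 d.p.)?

Molecular formula: C10H18O.
M = 10×12.011 + 18×1.008 + 1×15.999 = 154.25 g/mol.

154.25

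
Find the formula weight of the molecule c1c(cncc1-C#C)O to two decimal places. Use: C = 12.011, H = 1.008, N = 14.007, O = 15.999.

Molecular formula: C7H5NO.
M = 7×12.011 + 5×1.008 + 1×14.007 + 1×15.999 = 119.12 g/mol.

119.12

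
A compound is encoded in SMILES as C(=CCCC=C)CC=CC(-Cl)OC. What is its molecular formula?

C11H17ClO

Heavy atoms from the SMILES: 11 C, 1 Cl, 1 O.
Implicit hydrogens by atom environment:
  6 × C: 1 H each → 6
  4 × C: 2 H each → 8
  1 × C: 3 H
  1 × Cl: no H
  1 × O: no H
  Total hydrogens = 17.
Molecular formula: C11H17ClO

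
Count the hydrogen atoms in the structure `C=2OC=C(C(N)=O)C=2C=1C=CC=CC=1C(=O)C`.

11

Hydrogens are implicit in SMILES; fill each atom to its normal valence:
  6 × C (aromatic): 1 H each → 6
  4 × C (aromatic): no H
  2 × C: no H
  2 × O: no H
  1 × C: 3 H
  1 × N: 2 H
  1 × O (aromatic): no H
  Total hydrogens = 11.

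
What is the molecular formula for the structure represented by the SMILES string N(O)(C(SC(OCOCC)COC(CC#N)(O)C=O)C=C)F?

Heavy atoms from the SMILES: 12 C, 1 F, 2 N, 6 O, 1 S.
Implicit hydrogens by atom environment:
  5 × C: 2 H each → 10
  4 × C: 1 H each → 4
  4 × O: no H
  2 × C: no H
  2 × N: no H
  2 × O: 1 H each → 2
  1 × C: 3 H
  1 × F: no H
  1 × S: no H
  Total hydrogens = 19.
Molecular formula: C12H19FN2O6S

C12H19FN2O6S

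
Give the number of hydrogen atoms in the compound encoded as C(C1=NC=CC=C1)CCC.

Hydrogens are implicit in SMILES; fill each atom to its normal valence:
  4 × C (aromatic): 1 H each → 4
  3 × C: 2 H each → 6
  1 × C: 3 H
  1 × C (aromatic): no H
  1 × N (aromatic): no H
  Total hydrogens = 13.

13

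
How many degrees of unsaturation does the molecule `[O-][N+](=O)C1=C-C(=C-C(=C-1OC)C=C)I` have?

Molecular formula from the SMILES: C9H8INO3.
DoU = (2C + 2 + N − H − X)/2 = (2·9 + 2 + 1 − 8 − 1)/2 = 12/2 = 6.
(Structurally: 1 ring(s) + 5 π bond(s) = 6.)

6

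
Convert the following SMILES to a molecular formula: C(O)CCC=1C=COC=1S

Heavy atoms from the SMILES: 7 C, 2 O, 1 S.
Implicit hydrogens by atom environment:
  3 × C: 2 H each → 6
  2 × C (aromatic): 1 H each → 2
  2 × C (aromatic): no H
  1 × O: 1 H
  1 × O (aromatic): no H
  1 × S: 1 H
  Total hydrogens = 10.
Molecular formula: C7H10O2S

C7H10O2S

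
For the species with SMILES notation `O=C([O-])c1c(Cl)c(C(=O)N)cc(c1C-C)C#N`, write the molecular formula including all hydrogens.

Heavy atoms from the SMILES: 11 C, 1 Cl, 2 N, 3 O.
Implicit hydrogens by atom environment:
  5 × C (aromatic): no H
  3 × C: no H
  2 × O: no H
  1 × C: 3 H
  1 × C: 2 H
  1 × C (aromatic): 1 H
  1 × Cl: no H
  1 × N: 2 H
  1 × N: no H
  1 × O (charge -1): no H
  Total hydrogens = 8.
Net charge -1.
Molecular formula: C11H8ClN2O3-

C11H8ClN2O3-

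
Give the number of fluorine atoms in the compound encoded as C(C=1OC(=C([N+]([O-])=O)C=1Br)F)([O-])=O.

The symbol for fluorine appears 1 time in the SMILES.

1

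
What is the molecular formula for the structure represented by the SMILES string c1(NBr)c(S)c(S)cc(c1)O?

C6H6BrNOS2

Heavy atoms from the SMILES: 1 Br, 6 C, 1 N, 1 O, 2 S.
Implicit hydrogens by atom environment:
  4 × C (aromatic): no H
  2 × C (aromatic): 1 H each → 2
  2 × S: 1 H each → 2
  1 × Br: no H
  1 × N: 1 H
  1 × O: 1 H
  Total hydrogens = 6.
Molecular formula: C6H6BrNOS2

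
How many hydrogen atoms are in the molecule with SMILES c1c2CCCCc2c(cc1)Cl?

Hydrogens are implicit in SMILES; fill each atom to its normal valence:
  4 × C: 2 H each → 8
  3 × C (aromatic): 1 H each → 3
  3 × C (aromatic): no H
  1 × Cl: no H
  Total hydrogens = 11.

11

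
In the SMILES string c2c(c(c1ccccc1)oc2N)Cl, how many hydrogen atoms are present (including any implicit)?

8

Hydrogens are implicit in SMILES; fill each atom to its normal valence:
  6 × C (aromatic): 1 H each → 6
  4 × C (aromatic): no H
  1 × Cl: no H
  1 × N: 2 H
  1 × O (aromatic): no H
  Total hydrogens = 8.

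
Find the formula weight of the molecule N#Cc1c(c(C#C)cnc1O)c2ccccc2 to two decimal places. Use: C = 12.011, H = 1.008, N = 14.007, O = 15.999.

Molecular formula: C14H8N2O.
M = 14×12.011 + 8×1.008 + 2×14.007 + 1×15.999 = 220.23 g/mol.

220.23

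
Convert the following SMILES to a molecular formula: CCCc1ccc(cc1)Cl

Heavy atoms from the SMILES: 9 C, 1 Cl.
Implicit hydrogens by atom environment:
  4 × C (aromatic): 1 H each → 4
  2 × C: 2 H each → 4
  2 × C (aromatic): no H
  1 × C: 3 H
  1 × Cl: no H
  Total hydrogens = 11.
Molecular formula: C9H11Cl

C9H11Cl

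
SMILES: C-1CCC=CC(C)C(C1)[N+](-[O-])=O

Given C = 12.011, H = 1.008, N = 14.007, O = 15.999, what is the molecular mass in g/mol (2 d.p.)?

169.22

Molecular formula: C9H15NO2.
M = 9×12.011 + 15×1.008 + 1×14.007 + 2×15.999 = 169.22 g/mol.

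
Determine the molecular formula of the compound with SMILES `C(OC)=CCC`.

C5H10O

Heavy atoms from the SMILES: 5 C, 1 O.
Implicit hydrogens by atom environment:
  2 × C: 3 H each → 6
  2 × C: 1 H each → 2
  1 × C: 2 H
  1 × O: no H
  Total hydrogens = 10.
Molecular formula: C5H10O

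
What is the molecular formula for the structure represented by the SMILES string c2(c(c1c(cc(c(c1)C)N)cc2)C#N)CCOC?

C15H16N2O

Heavy atoms from the SMILES: 15 C, 2 N, 1 O.
Implicit hydrogens by atom environment:
  6 × C (aromatic): no H
  4 × C (aromatic): 1 H each → 4
  2 × C: 3 H each → 6
  2 × C: 2 H each → 4
  1 × C: no H
  1 × N: 2 H
  1 × N: no H
  1 × O: no H
  Total hydrogens = 16.
Molecular formula: C15H16N2O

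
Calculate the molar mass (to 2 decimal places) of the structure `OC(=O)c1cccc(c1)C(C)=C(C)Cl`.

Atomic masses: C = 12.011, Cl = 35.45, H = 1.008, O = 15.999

Molecular formula: C11H11ClO2.
M = 11×12.011 + 1×35.45 + 11×1.008 + 2×15.999 = 210.66 g/mol.

210.66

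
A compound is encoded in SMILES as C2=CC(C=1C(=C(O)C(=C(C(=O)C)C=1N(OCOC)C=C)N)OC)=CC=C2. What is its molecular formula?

Heavy atoms from the SMILES: 19 C, 2 N, 5 O.
Implicit hydrogens by atom environment:
  7 × C (aromatic): no H
  5 × C (aromatic): 1 H each → 5
  4 × O: no H
  3 × C: 3 H each → 9
  2 × C: 2 H each → 4
  1 × C: 1 H
  1 × C: no H
  1 × N: 2 H
  1 × N: no H
  1 × O: 1 H
  Total hydrogens = 22.
Molecular formula: C19H22N2O5

C19H22N2O5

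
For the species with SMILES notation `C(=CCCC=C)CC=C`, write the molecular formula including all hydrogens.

Heavy atoms from the SMILES: 9 C.
Implicit hydrogens by atom environment:
  5 × C: 2 H each → 10
  4 × C: 1 H each → 4
  Total hydrogens = 14.
Molecular formula: C9H14

C9H14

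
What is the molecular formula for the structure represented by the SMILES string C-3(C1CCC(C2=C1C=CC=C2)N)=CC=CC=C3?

C16H17N

Heavy atoms from the SMILES: 16 C, 1 N.
Implicit hydrogens by atom environment:
  9 × C (aromatic): 1 H each → 9
  3 × C (aromatic): no H
  2 × C: 2 H each → 4
  2 × C: 1 H each → 2
  1 × N: 2 H
  Total hydrogens = 17.
Molecular formula: C16H17N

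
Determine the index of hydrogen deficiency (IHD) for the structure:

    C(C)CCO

0

Molecular formula from the SMILES: C4H10O.
DoU = (2C + 2 + N − H − X)/2 = (2·4 + 2 + 0 − 10 − 0)/2 = 0/2 = 0.
(Structurally: 0 ring(s) + 0 π bond(s) = 0.)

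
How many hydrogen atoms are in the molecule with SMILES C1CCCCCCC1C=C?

Hydrogens are implicit in SMILES; fill each atom to its normal valence:
  8 × C: 2 H each → 16
  2 × C: 1 H each → 2
  Total hydrogens = 18.

18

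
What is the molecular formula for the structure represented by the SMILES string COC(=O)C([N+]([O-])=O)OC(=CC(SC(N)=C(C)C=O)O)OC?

C11H16N2O8S

Heavy atoms from the SMILES: 11 C, 2 N, 8 O, 1 S.
Implicit hydrogens by atom environment:
  6 × O: no H
  4 × C: 1 H each → 4
  4 × C: no H
  3 × C: 3 H each → 9
  1 × N: 2 H
  1 × N (charge +1): no H
  1 × O: 1 H
  1 × O (charge -1): no H
  1 × S: no H
  Total hydrogens = 16.
Molecular formula: C11H16N2O8S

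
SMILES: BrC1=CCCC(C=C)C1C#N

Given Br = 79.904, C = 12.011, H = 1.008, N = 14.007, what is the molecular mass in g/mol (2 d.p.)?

212.09

Molecular formula: C9H10BrN.
M = 1×79.904 + 9×12.011 + 10×1.008 + 1×14.007 = 212.09 g/mol.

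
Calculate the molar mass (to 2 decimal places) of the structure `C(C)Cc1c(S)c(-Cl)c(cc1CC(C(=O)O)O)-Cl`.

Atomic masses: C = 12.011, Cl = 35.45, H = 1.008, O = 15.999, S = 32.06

309.20

Molecular formula: C12H14Cl2O3S.
M = 12×12.011 + 2×35.45 + 14×1.008 + 3×15.999 + 1×32.06 = 309.20 g/mol.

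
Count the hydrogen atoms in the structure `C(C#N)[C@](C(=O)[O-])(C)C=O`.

Hydrogens are implicit in SMILES; fill each atom to its normal valence:
  3 × C: no H
  2 × O: no H
  1 × C: 3 H
  1 × C: 2 H
  1 × C: 1 H
  1 × N: no H
  1 × O (charge -1): no H
  Total hydrogens = 6.

6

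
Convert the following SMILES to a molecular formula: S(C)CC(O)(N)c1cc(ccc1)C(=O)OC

C11H15NO3S

Heavy atoms from the SMILES: 11 C, 1 N, 3 O, 1 S.
Implicit hydrogens by atom environment:
  4 × C (aromatic): 1 H each → 4
  2 × C: 3 H each → 6
  2 × C: no H
  2 × C (aromatic): no H
  2 × O: no H
  1 × C: 2 H
  1 × N: 2 H
  1 × O: 1 H
  1 × S: no H
  Total hydrogens = 15.
Molecular formula: C11H15NO3S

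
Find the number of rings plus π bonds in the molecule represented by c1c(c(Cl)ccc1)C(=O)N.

Molecular formula from the SMILES: C7H6ClNO.
DoU = (2C + 2 + N − H − X)/2 = (2·7 + 2 + 1 − 6 − 1)/2 = 10/2 = 5.
(Structurally: 1 ring(s) + 4 π bond(s) = 5.)

5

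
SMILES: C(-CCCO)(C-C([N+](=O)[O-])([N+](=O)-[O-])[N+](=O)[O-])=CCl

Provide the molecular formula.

Heavy atoms from the SMILES: 7 C, 1 Cl, 3 N, 7 O.
Implicit hydrogens by atom environment:
  4 × C: 2 H each → 8
  3 × N (charge +1): no H
  3 × O: no H
  3 × O (charge -1): no H
  2 × C: no H
  1 × C: 1 H
  1 × Cl: no H
  1 × O: 1 H
  Total hydrogens = 10.
Molecular formula: C7H10ClN3O7

C7H10ClN3O7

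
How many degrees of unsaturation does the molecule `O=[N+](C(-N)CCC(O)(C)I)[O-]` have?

1

Molecular formula from the SMILES: C5H11IN2O3.
DoU = (2C + 2 + N − H − X)/2 = (2·5 + 2 + 2 − 11 − 1)/2 = 2/2 = 1.
(Structurally: 0 ring(s) + 1 π bond(s) = 1.)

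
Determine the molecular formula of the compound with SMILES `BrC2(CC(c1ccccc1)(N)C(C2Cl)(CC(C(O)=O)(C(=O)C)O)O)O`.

C16H19BrClNO6

Heavy atoms from the SMILES: 1 Br, 16 C, 1 Cl, 1 N, 6 O.
Implicit hydrogens by atom environment:
  6 × C: no H
  5 × C (aromatic): 1 H each → 5
  4 × O: 1 H each → 4
  2 × C: 2 H each → 4
  2 × O: no H
  1 × Br: no H
  1 × C: 3 H
  1 × C: 1 H
  1 × C (aromatic): no H
  1 × Cl: no H
  1 × N: 2 H
  Total hydrogens = 19.
Molecular formula: C16H19BrClNO6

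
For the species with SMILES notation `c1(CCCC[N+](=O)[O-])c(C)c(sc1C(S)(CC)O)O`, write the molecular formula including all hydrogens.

Heavy atoms from the SMILES: 12 C, 1 N, 4 O, 2 S.
Implicit hydrogens by atom environment:
  5 × C: 2 H each → 10
  4 × C (aromatic): no H
  2 × C: 3 H each → 6
  2 × O: 1 H each → 2
  1 × C: no H
  1 × N (charge +1): no H
  1 × O: no H
  1 × O (charge -1): no H
  1 × S: 1 H
  1 × S (aromatic): no H
  Total hydrogens = 19.
Molecular formula: C12H19NO4S2

C12H19NO4S2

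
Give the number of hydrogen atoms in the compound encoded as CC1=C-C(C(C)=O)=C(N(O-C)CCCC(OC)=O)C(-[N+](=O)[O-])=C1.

20

Hydrogens are implicit in SMILES; fill each atom to its normal valence:
  5 × O: no H
  4 × C: 3 H each → 12
  4 × C (aromatic): no H
  3 × C: 2 H each → 6
  2 × C (aromatic): 1 H each → 2
  2 × C: no H
  1 × N (charge +1): no H
  1 × N: no H
  1 × O (charge -1): no H
  Total hydrogens = 20.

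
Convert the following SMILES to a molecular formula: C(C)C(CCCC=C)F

Heavy atoms from the SMILES: 8 C, 1 F.
Implicit hydrogens by atom environment:
  5 × C: 2 H each → 10
  2 × C: 1 H each → 2
  1 × C: 3 H
  1 × F: no H
  Total hydrogens = 15.
Molecular formula: C8H15F

C8H15F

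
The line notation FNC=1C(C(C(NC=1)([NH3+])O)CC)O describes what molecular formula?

Heavy atoms from the SMILES: 7 C, 1 F, 3 N, 2 O.
Implicit hydrogens by atom environment:
  3 × C: 1 H each → 3
  2 × C: no H
  2 × N: 1 H each → 2
  2 × O: 1 H each → 2
  1 × C: 3 H
  1 × C: 2 H
  1 × F: no H
  1 × N (charge +1): 3 H
  Total hydrogens = 15.
Net charge +1.
Molecular formula: C7H15FN3O2+

C7H15FN3O2+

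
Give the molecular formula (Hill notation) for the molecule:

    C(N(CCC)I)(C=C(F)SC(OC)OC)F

Heavy atoms from the SMILES: 9 C, 2 F, 1 I, 1 N, 2 O, 1 S.
Implicit hydrogens by atom environment:
  3 × C: 3 H each → 9
  3 × C: 1 H each → 3
  2 × C: 2 H each → 4
  2 × F: no H
  2 × O: no H
  1 × C: no H
  1 × I: no H
  1 × N: no H
  1 × S: no H
  Total hydrogens = 16.
Molecular formula: C9H16F2INO2S

C9H16F2INO2S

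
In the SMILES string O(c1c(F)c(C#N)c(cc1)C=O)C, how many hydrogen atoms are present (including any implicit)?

6

Hydrogens are implicit in SMILES; fill each atom to its normal valence:
  4 × C (aromatic): no H
  2 × C (aromatic): 1 H each → 2
  2 × O: no H
  1 × C: 3 H
  1 × C: 1 H
  1 × C: no H
  1 × F: no H
  1 × N: no H
  Total hydrogens = 6.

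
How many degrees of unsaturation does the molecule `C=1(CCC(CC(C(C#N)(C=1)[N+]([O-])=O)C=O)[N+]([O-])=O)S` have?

Molecular formula from the SMILES: C10H11N3O5S.
DoU = (2C + 2 + N − H − X)/2 = (2·10 + 2 + 3 − 11 − 0)/2 = 14/2 = 7.
(Structurally: 1 ring(s) + 6 π bond(s) = 7.)

7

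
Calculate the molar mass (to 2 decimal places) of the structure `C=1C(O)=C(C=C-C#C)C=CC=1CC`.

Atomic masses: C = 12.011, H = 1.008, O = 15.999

172.23

Molecular formula: C12H12O.
M = 12×12.011 + 12×1.008 + 1×15.999 = 172.23 g/mol.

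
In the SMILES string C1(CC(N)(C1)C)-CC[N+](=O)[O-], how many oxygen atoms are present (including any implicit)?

2

The symbol for oxygen appears 2 times in the SMILES.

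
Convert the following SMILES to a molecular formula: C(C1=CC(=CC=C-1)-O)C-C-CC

Heavy atoms from the SMILES: 11 C, 1 O.
Implicit hydrogens by atom environment:
  4 × C: 2 H each → 8
  4 × C (aromatic): 1 H each → 4
  2 × C (aromatic): no H
  1 × C: 3 H
  1 × O: 1 H
  Total hydrogens = 16.
Molecular formula: C11H16O

C11H16O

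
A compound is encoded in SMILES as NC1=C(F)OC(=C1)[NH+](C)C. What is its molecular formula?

Heavy atoms from the SMILES: 6 C, 1 F, 2 N, 1 O.
Implicit hydrogens by atom environment:
  3 × C (aromatic): no H
  2 × C: 3 H each → 6
  1 × C (aromatic): 1 H
  1 × F: no H
  1 × N: 2 H
  1 × N (charge +1): 1 H
  1 × O (aromatic): no H
  Total hydrogens = 10.
Net charge +1.
Molecular formula: C6H10FN2O+

C6H10FN2O+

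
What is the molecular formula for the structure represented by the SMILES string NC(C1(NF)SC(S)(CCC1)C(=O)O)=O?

C7H11FN2O3S2

Heavy atoms from the SMILES: 7 C, 1 F, 2 N, 3 O, 2 S.
Implicit hydrogens by atom environment:
  4 × C: no H
  3 × C: 2 H each → 6
  2 × O: no H
  1 × F: no H
  1 × N: 2 H
  1 × N: 1 H
  1 × O: 1 H
  1 × S: 1 H
  1 × S: no H
  Total hydrogens = 11.
Molecular formula: C7H11FN2O3S2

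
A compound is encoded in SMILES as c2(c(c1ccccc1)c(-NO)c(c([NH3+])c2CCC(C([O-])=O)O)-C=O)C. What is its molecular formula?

C18H20N2O5

Heavy atoms from the SMILES: 18 C, 2 N, 5 O.
Implicit hydrogens by atom environment:
  7 × C (aromatic): no H
  5 × C (aromatic): 1 H each → 5
  2 × C: 2 H each → 4
  2 × C: 1 H each → 2
  2 × O: 1 H each → 2
  2 × O: no H
  1 × C: 3 H
  1 × C: no H
  1 × N (charge +1): 3 H
  1 × N: 1 H
  1 × O (charge -1): no H
  Total hydrogens = 20.
Molecular formula: C18H20N2O5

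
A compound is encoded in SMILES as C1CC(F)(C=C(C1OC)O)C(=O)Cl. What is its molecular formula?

Heavy atoms from the SMILES: 8 C, 1 Cl, 1 F, 3 O.
Implicit hydrogens by atom environment:
  3 × C: no H
  2 × C: 2 H each → 4
  2 × C: 1 H each → 2
  2 × O: no H
  1 × C: 3 H
  1 × Cl: no H
  1 × F: no H
  1 × O: 1 H
  Total hydrogens = 10.
Molecular formula: C8H10ClFO3

C8H10ClFO3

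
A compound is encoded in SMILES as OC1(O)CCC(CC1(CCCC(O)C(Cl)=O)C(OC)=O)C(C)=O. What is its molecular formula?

Heavy atoms from the SMILES: 15 C, 1 Cl, 7 O.
Implicit hydrogens by atom environment:
  6 × C: 2 H each → 12
  5 × C: no H
  4 × O: no H
  3 × O: 1 H each → 3
  2 × C: 3 H each → 6
  2 × C: 1 H each → 2
  1 × Cl: no H
  Total hydrogens = 23.
Molecular formula: C15H23ClO7

C15H23ClO7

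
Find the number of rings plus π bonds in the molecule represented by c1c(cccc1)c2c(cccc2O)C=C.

Molecular formula from the SMILES: C14H12O.
DoU = (2C + 2 + N − H − X)/2 = (2·14 + 2 + 0 − 12 − 0)/2 = 18/2 = 9.
(Structurally: 2 ring(s) + 7 π bond(s) = 9.)

9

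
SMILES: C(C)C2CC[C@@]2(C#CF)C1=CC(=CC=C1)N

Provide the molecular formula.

Heavy atoms from the SMILES: 14 C, 1 F, 1 N.
Implicit hydrogens by atom environment:
  4 × C (aromatic): 1 H each → 4
  3 × C: 2 H each → 6
  3 × C: no H
  2 × C (aromatic): no H
  1 × C: 3 H
  1 × C: 1 H
  1 × F: no H
  1 × N: 2 H
  Total hydrogens = 16.
Molecular formula: C14H16FN

C14H16FN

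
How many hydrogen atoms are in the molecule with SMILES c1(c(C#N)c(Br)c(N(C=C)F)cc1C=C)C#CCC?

Hydrogens are implicit in SMILES; fill each atom to its normal valence:
  5 × C (aromatic): no H
  3 × C: 2 H each → 6
  3 × C: no H
  2 × C: 1 H each → 2
  2 × N: no H
  1 × Br: no H
  1 × C: 3 H
  1 × C (aromatic): 1 H
  1 × F: no H
  Total hydrogens = 12.

12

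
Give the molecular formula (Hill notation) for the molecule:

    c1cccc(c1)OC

Heavy atoms from the SMILES: 7 C, 1 O.
Implicit hydrogens by atom environment:
  5 × C (aromatic): 1 H each → 5
  1 × C: 3 H
  1 × C (aromatic): no H
  1 × O: no H
  Total hydrogens = 8.
Molecular formula: C7H8O

C7H8O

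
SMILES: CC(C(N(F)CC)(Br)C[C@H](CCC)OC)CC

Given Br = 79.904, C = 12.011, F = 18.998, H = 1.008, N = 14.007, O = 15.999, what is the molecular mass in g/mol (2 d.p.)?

312.27

Molecular formula: C13H27BrFNO.
M = 1×79.904 + 13×12.011 + 1×18.998 + 27×1.008 + 1×14.007 + 1×15.999 = 312.27 g/mol.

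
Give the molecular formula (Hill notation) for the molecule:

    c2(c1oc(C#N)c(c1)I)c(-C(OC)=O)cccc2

Heavy atoms from the SMILES: 13 C, 1 I, 1 N, 3 O.
Implicit hydrogens by atom environment:
  5 × C (aromatic): 1 H each → 5
  5 × C (aromatic): no H
  2 × C: no H
  2 × O: no H
  1 × C: 3 H
  1 × I: no H
  1 × N: no H
  1 × O (aromatic): no H
  Total hydrogens = 8.
Molecular formula: C13H8INO3

C13H8INO3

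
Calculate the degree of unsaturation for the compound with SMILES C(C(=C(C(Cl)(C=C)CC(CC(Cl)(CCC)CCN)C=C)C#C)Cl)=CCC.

6

Molecular formula from the SMILES: C22H32Cl3N.
DoU = (2C + 2 + N − H − X)/2 = (2·22 + 2 + 1 − 32 − 3)/2 = 12/2 = 6.
(Structurally: 0 ring(s) + 6 π bond(s) = 6.)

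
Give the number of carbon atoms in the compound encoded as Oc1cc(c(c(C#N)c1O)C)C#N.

9

The symbol for carbon appears 9 times in the SMILES. Lowercase c denotes aromatic carbon and counts toward C.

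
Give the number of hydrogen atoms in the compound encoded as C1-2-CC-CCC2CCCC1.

Hydrogens are implicit in SMILES; fill each atom to its normal valence:
  8 × C: 2 H each → 16
  2 × C: 1 H each → 2
  Total hydrogens = 18.

18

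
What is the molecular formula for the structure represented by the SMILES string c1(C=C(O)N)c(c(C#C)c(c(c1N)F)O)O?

C10H9FN2O3

Heavy atoms from the SMILES: 10 C, 1 F, 2 N, 3 O.
Implicit hydrogens by atom environment:
  6 × C (aromatic): no H
  3 × O: 1 H each → 3
  2 × C: 1 H each → 2
  2 × C: no H
  2 × N: 2 H each → 4
  1 × F: no H
  Total hydrogens = 9.
Molecular formula: C10H9FN2O3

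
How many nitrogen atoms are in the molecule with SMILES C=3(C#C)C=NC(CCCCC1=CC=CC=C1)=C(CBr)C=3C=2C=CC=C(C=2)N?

The symbol for nitrogen appears 2 times in the SMILES.

2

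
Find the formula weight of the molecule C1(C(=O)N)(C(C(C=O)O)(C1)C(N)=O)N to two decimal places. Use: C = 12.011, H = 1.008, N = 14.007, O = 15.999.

Molecular formula: C7H11N3O4.
M = 7×12.011 + 11×1.008 + 3×14.007 + 4×15.999 = 201.18 g/mol.

201.18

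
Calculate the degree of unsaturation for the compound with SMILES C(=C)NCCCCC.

Molecular formula from the SMILES: C7H15N.
DoU = (2C + 2 + N − H − X)/2 = (2·7 + 2 + 1 − 15 − 0)/2 = 2/2 = 1.
(Structurally: 0 ring(s) + 1 π bond(s) = 1.)

1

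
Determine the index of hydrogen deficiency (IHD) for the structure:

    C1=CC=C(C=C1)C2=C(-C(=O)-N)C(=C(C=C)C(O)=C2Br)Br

Molecular formula from the SMILES: C15H11Br2NO2.
DoU = (2C + 2 + N − H − X)/2 = (2·15 + 2 + 1 − 11 − 2)/2 = 20/2 = 10.
(Structurally: 2 ring(s) + 8 π bond(s) = 10.)

10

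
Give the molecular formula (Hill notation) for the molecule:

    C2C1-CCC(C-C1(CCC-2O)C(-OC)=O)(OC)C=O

C14H22O5

Heavy atoms from the SMILES: 14 C, 5 O.
Implicit hydrogens by atom environment:
  6 × C: 2 H each → 12
  4 × O: no H
  3 × C: 1 H each → 3
  3 × C: no H
  2 × C: 3 H each → 6
  1 × O: 1 H
  Total hydrogens = 22.
Molecular formula: C14H22O5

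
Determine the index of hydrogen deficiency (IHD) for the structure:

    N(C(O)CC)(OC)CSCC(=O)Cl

Molecular formula from the SMILES: C7H14ClNO3S.
DoU = (2C + 2 + N − H − X)/2 = (2·7 + 2 + 1 − 14 − 1)/2 = 2/2 = 1.
(Structurally: 0 ring(s) + 1 π bond(s) = 1.)

1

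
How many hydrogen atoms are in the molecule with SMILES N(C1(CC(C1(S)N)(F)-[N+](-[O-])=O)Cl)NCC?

Hydrogens are implicit in SMILES; fill each atom to its normal valence:
  3 × C: no H
  2 × C: 2 H each → 4
  2 × N: 1 H each → 2
  1 × C: 3 H
  1 × Cl: no H
  1 × F: no H
  1 × N: 2 H
  1 × N (charge +1): no H
  1 × O: no H
  1 × O (charge -1): no H
  1 × S: 1 H
  Total hydrogens = 12.

12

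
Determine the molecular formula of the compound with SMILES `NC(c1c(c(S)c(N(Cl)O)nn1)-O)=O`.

C5H5ClN4O3S

Heavy atoms from the SMILES: 5 C, 1 Cl, 4 N, 3 O, 1 S.
Implicit hydrogens by atom environment:
  4 × C (aromatic): no H
  2 × N (aromatic): no H
  2 × O: 1 H each → 2
  1 × C: no H
  1 × Cl: no H
  1 × N: 2 H
  1 × N: no H
  1 × O: no H
  1 × S: 1 H
  Total hydrogens = 5.
Molecular formula: C5H5ClN4O3S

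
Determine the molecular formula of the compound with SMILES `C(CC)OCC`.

Heavy atoms from the SMILES: 5 C, 1 O.
Implicit hydrogens by atom environment:
  3 × C: 2 H each → 6
  2 × C: 3 H each → 6
  1 × O: no H
  Total hydrogens = 12.
Molecular formula: C5H12O

C5H12O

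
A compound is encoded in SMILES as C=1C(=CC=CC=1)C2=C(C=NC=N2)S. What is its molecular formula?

C10H8N2S

Heavy atoms from the SMILES: 10 C, 2 N, 1 S.
Implicit hydrogens by atom environment:
  7 × C (aromatic): 1 H each → 7
  3 × C (aromatic): no H
  2 × N (aromatic): no H
  1 × S: 1 H
  Total hydrogens = 8.
Molecular formula: C10H8N2S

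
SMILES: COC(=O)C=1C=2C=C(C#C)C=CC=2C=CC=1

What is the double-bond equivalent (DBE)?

Molecular formula from the SMILES: C14H10O2.
DoU = (2C + 2 + N − H − X)/2 = (2·14 + 2 + 0 − 10 − 0)/2 = 20/2 = 10.
(Structurally: 2 ring(s) + 8 π bond(s) = 10.)

10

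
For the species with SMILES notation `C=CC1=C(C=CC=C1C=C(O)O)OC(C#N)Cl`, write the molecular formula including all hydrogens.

Heavy atoms from the SMILES: 12 C, 1 Cl, 1 N, 3 O.
Implicit hydrogens by atom environment:
  3 × C (aromatic): 1 H each → 3
  3 × C: 1 H each → 3
  3 × C (aromatic): no H
  2 × C: no H
  2 × O: 1 H each → 2
  1 × C: 2 H
  1 × Cl: no H
  1 × N: no H
  1 × O: no H
  Total hydrogens = 10.
Molecular formula: C12H10ClNO3

C12H10ClNO3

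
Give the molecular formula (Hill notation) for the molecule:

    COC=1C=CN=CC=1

Heavy atoms from the SMILES: 6 C, 1 N, 1 O.
Implicit hydrogens by atom environment:
  4 × C (aromatic): 1 H each → 4
  1 × C: 3 H
  1 × C (aromatic): no H
  1 × N (aromatic): no H
  1 × O: no H
  Total hydrogens = 7.
Molecular formula: C6H7NO

C6H7NO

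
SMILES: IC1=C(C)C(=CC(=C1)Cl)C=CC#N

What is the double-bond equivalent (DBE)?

Molecular formula from the SMILES: C10H7ClIN.
DoU = (2C + 2 + N − H − X)/2 = (2·10 + 2 + 1 − 7 − 2)/2 = 14/2 = 7.
(Structurally: 1 ring(s) + 6 π bond(s) = 7.)

7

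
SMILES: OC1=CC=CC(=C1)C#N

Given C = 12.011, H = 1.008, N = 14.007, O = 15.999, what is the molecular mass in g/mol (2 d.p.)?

119.12

Molecular formula: C7H5NO.
M = 7×12.011 + 5×1.008 + 1×14.007 + 1×15.999 = 119.12 g/mol.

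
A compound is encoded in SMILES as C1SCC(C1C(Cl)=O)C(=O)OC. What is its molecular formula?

C7H9ClO3S

Heavy atoms from the SMILES: 7 C, 1 Cl, 3 O, 1 S.
Implicit hydrogens by atom environment:
  3 × O: no H
  2 × C: 2 H each → 4
  2 × C: 1 H each → 2
  2 × C: no H
  1 × C: 3 H
  1 × Cl: no H
  1 × S: no H
  Total hydrogens = 9.
Molecular formula: C7H9ClO3S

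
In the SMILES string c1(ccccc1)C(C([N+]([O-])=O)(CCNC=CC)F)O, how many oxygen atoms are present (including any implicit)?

3

The symbol for oxygen appears 3 times in the SMILES.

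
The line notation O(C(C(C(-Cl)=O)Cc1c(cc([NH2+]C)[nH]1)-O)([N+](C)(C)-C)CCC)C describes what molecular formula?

Heavy atoms from the SMILES: 16 C, 1 Cl, 3 N, 3 O.
Implicit hydrogens by atom environment:
  6 × C: 3 H each → 18
  3 × C: 2 H each → 6
  3 × C (aromatic): no H
  2 × C: no H
  2 × O: no H
  1 × C (aromatic): 1 H
  1 × C: 1 H
  1 × Cl: no H
  1 × N (charge +1): 2 H
  1 × N (aromatic): 1 H
  1 × N (charge +1): no H
  1 × O: 1 H
  Total hydrogens = 30.
Net charge +2.
Molecular formula: [C16H30ClN3O3]2+

[C16H30ClN3O3]2+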